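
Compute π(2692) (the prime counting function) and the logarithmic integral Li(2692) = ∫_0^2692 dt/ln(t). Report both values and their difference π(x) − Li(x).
π(2692) = 391;  Li(2692) ≈ 404.03;  π(x) − Li(x) ≈ -13.03.

Direct count of primes ≤ 2692 gives π(2692) = 391. Numerical evaluation of the logarithmic integral gives Li(2692) ≈ 404.03. The difference π(x) − Li(x) ≈ -13.03 is typically negative for small/moderate x (Li(x) overestimates), though Littlewood's theorem shows this sign changes infinitely often.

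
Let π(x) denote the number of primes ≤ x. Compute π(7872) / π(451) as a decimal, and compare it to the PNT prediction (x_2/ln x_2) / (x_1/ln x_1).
π(7872)/π(451) = 993/87 ≈ 11.4138;  PNT prediction ≈ 11.8908.

π(451) = 87 and π(7872) = 993, so π(7872)/π(451) ≈ 11.4138. The PNT-predicted ratio is (7872/ln(7872)) / (451/ln(451)) ≈ 11.8908. The two agree to within a few percent, as expected.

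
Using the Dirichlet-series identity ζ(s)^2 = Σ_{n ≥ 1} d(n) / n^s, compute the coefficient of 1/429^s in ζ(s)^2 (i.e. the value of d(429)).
d(429) = 8

ζ(s)^2 = (Σ 1/m^s)(Σ 1/k^s). The coefficient of 1/n^s in the product is the number of ordered pairs (m, k) with mk = n, which equals d(n). For n = 429, divisors are [1, 3, 11, 13, 33, 39, 143, 429], so d(429) = 8.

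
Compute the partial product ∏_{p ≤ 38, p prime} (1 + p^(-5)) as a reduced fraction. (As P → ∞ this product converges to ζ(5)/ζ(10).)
∏ = 233011615725255938572288274478934396372114341888/224936953086109917286174853620680141509079739945

The primes p ≤ 38 are [2, 3, 5, 7, 11, 13, 17, 19, 23, 29, 31, 37]. For each, (1 + 1/p^5) = (p^5 + 1)/p^5. Multiplying these fractions over p ∈ [2, 3, 5, 7, 11, 13, 17, 19, 23, 29, 31, 37] gives 233011615725255938572288274478934396372114341888/224936953086109917286174853620680141509079739945. (In the limit P → ∞ this tends to ζ(5)/ζ(10).)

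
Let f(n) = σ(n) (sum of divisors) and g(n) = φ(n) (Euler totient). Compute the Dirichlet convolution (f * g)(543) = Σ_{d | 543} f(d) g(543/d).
(σ * φ)(543) = 2172

Divisors of 543: [1, 3, 181, 543]. For each d | 543:
  d = 1: σ(1) · φ(543/1) = 1 · 360 = 360
  d = 3: σ(3) · φ(543/3) = 4 · 180 = 720
  d = 181: σ(181) · φ(543/181) = 182 · 2 = 364
  d = 543: σ(543) · φ(543/543) = 728 · 1 = 728
Summing: (σ * φ)(543) = 360 + 720 + 364 + 728 = 2172.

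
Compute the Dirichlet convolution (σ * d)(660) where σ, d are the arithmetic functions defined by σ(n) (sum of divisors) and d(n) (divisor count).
(σ * d)(660) = 10752

Divisors of 660: [1, 2, 3, 4, 5, 6, 10, 11, 12, 15, 20, 22, 30, 33, 44, 55, 60, 66, 110, 132, 165, 220, 330, 660]. For each d | 660:
  d = 1: σ(1) · d(660/1) = 1 · 24 = 24
  d = 2: σ(2) · d(660/2) = 3 · 16 = 48
  d = 3: σ(3) · d(660/3) = 4 · 12 = 48
  d = 4: σ(4) · d(660/4) = 7 · 8 = 56
  d = 5: σ(5) · d(660/5) = 6 · 12 = 72
  d = 6: σ(6) · d(660/6) = 12 · 8 = 96
  d = 10: σ(10) · d(660/10) = 18 · 8 = 144
  d = 11: σ(11) · d(660/11) = 12 · 12 = 144
  d = 12: σ(12) · d(660/12) = 28 · 4 = 112
  d = 15: σ(15) · d(660/15) = 24 · 6 = 144
  d = 20: σ(20) · d(660/20) = 42 · 4 = 168
  d = 22: σ(22) · d(660/22) = 36 · 8 = 288
  d = 30: σ(30) · d(660/30) = 72 · 4 = 288
  d = 33: σ(33) · d(660/33) = 48 · 6 = 288
  d = 44: σ(44) · d(660/44) = 84 · 4 = 336
  d = 55: σ(55) · d(660/55) = 72 · 6 = 432
  d = 60: σ(60) · d(660/60) = 168 · 2 = 336
  d = 66: σ(66) · d(660/66) = 144 · 4 = 576
  d = 110: σ(110) · d(660/110) = 216 · 4 = 864
  d = 132: σ(132) · d(660/132) = 336 · 2 = 672
  d = 165: σ(165) · d(660/165) = 288 · 3 = 864
  d = 220: σ(220) · d(660/220) = 504 · 2 = 1008
  d = 330: σ(330) · d(660/330) = 864 · 2 = 1728
  d = 660: σ(660) · d(660/660) = 2016 · 1 = 2016
Summing: (σ * d)(660) = 24 + 48 + 48 + 56 + 72 + 96 + 144 + 144 + 112 + 144 + 168 + 288 + 288 + 288 + 336 + 432 + 336 + 576 + 864 + 672 + 864 + 1008 + 1728 + 2016 = 10752.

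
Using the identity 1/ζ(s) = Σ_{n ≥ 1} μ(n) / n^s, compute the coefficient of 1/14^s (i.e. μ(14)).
μ(14) = 1

Factor n = 14 = 2 · 7. μ(n) = 0 if any exponent ≥ 2 (not squarefree); otherwise μ(n) = (−1)^{ω(n)} where ω(n) is the number of distinct prime factors. Applying: μ(14) = 1.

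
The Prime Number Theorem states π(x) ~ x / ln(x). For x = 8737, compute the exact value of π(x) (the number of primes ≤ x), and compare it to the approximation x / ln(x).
π(8737) = 1089;  x/ln(x) ≈ 962.72;  relative error ≈ 11.60%.

Directly count primes up to 8737: π(8737) = 1089. The PNT approximation gives 8737/ln(8737) ≈ 8737/9.07532 ≈ 962.72. Relative error (π(x) − x/ln(x)) / π(x) ≈ 11.60%; the approximation is known to undercount slightly (Li(x) is a better estimate).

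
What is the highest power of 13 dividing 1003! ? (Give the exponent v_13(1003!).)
v_13(1003!) = 82

Legendre's formula: v_p(n!) = Σ_{k ≥ 1} ⌊n / p^k⌋. For p = 13, n = 1003, the terms are:
  ⌊1003/13^1⌋ = ⌊1003/13⌋ = 77
  ⌊1003/13^2⌋ = ⌊1003/169⌋ = 5
(the next term ⌊1003/13^3⌋ = 0, terminating the sum). Summing: v_13(1003!) = 77 + 5 = 82.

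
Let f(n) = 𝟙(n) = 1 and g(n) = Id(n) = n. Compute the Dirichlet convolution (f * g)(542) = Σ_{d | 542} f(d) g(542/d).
(𝟙 * Id)(542) = 816

Divisors of 542: [1, 2, 271, 542]. For each d | 542:
  d = 1: 𝟙(1) · Id(542/1) = 1 · 542 = 542
  d = 2: 𝟙(2) · Id(542/2) = 1 · 271 = 271
  d = 271: 𝟙(271) · Id(542/271) = 1 · 2 = 2
  d = 542: 𝟙(542) · Id(542/542) = 1 · 1 = 1
Summing: (𝟙 * Id)(542) = 542 + 271 + 2 + 1 = 816.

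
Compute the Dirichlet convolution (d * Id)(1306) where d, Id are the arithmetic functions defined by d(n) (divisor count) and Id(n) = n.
(d * Id)(1306) = 2620

Divisors of 1306: [1, 2, 653, 1306]. For each d | 1306:
  d = 1: d(1) · Id(1306/1) = 1 · 1306 = 1306
  d = 2: d(2) · Id(1306/2) = 2 · 653 = 1306
  d = 653: d(653) · Id(1306/653) = 2 · 2 = 4
  d = 1306: d(1306) · Id(1306/1306) = 4 · 1 = 4
Summing: (d * Id)(1306) = 1306 + 1306 + 4 + 4 = 2620.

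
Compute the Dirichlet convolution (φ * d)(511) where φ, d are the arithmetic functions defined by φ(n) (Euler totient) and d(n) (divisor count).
(φ * d)(511) = 592

Divisors of 511: [1, 7, 73, 511]. For each d | 511:
  d = 1: φ(1) · d(511/1) = 1 · 4 = 4
  d = 7: φ(7) · d(511/7) = 6 · 2 = 12
  d = 73: φ(73) · d(511/73) = 72 · 2 = 144
  d = 511: φ(511) · d(511/511) = 432 · 1 = 432
Summing: (φ * d)(511) = 4 + 12 + 144 + 432 = 592.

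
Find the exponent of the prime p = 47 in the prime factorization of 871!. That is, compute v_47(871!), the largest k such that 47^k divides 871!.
v_47(871!) = 18

Legendre's formula: v_p(n!) = Σ_{k ≥ 1} ⌊n / p^k⌋. For p = 47, n = 871, the terms are:
  ⌊871/47^1⌋ = ⌊871/47⌋ = 18
(the next term ⌊871/47^2⌋ = 0, terminating the sum). Summing: v_47(871!) = 18 = 18.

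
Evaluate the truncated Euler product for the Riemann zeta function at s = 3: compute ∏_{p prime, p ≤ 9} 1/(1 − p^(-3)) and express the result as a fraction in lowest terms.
∏ = 18375/15314

The primes p ≤ 9 are [2, 3, 5, 7]. For each prime, (1 − 1/p^3)^(-1) = p^3 / (p^3 − 1). The product is (1 − 1/2^3)^(-1), (1 − 1/3^3)^(-1), (1 − 1/5^3)^(-1), (1 − 1/7^3)^(-1) = ∏ p^3 / (p^3 − 1) = 18375/15314.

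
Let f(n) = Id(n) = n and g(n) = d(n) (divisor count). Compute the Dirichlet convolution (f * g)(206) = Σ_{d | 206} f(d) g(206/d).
(Id * d)(206) = 420

Divisors of 206: [1, 2, 103, 206]. For each d | 206:
  d = 1: Id(1) · d(206/1) = 1 · 4 = 4
  d = 2: Id(2) · d(206/2) = 2 · 2 = 4
  d = 103: Id(103) · d(206/103) = 103 · 2 = 206
  d = 206: Id(206) · d(206/206) = 206 · 1 = 206
Summing: (Id * d)(206) = 4 + 4 + 206 + 206 = 420.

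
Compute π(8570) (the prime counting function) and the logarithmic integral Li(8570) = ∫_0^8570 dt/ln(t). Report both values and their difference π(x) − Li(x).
π(8570) = 1067;  Li(8570) ≈ 1089.60;  π(x) − Li(x) ≈ -22.60.

Direct count of primes ≤ 8570 gives π(8570) = 1067. Numerical evaluation of the logarithmic integral gives Li(8570) ≈ 1089.60. The difference π(x) − Li(x) ≈ -22.60 is typically negative for small/moderate x (Li(x) overestimates), though Littlewood's theorem shows this sign changes infinitely often.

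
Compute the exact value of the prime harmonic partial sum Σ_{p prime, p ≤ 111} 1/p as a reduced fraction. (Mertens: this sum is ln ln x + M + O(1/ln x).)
Σ 1/p = 514977313070181206962860776592994315598662571/279734996817854936178276161872067809674997230

π(111) = 29, so the primes ≤ 111 are [2, 3, 5, 7, 11, 13, 17, 19, 23, 29, 31, 37, 41, 43, 47, 53, 59, 61, 67, 71, 73, 79, 83, 89, 97, 101, 103, 107, 109]. Summing 1/p over these primes: 514977313070181206962860776592994315598662571/279734996817854936178276161872067809674997230 ≈ 1.8409. Mertens estimate ln ln(111) + 0.2615 ≈ 1.8111.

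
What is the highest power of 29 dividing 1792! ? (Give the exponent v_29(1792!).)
v_29(1792!) = 63

Legendre's formula: v_p(n!) = Σ_{k ≥ 1} ⌊n / p^k⌋. For p = 29, n = 1792, the terms are:
  ⌊1792/29^1⌋ = ⌊1792/29⌋ = 61
  ⌊1792/29^2⌋ = ⌊1792/841⌋ = 2
(the next term ⌊1792/29^3⌋ = 0, terminating the sum). Summing: v_29(1792!) = 61 + 2 = 63.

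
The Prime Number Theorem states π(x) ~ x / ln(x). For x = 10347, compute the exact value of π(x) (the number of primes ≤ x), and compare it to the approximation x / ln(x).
π(10347) = 1270;  x/ln(x) ≈ 1119.27;  relative error ≈ 11.87%.

Directly count primes up to 10347: π(10347) = 1270. The PNT approximation gives 10347/ln(10347) ≈ 10347/9.24445 ≈ 1119.27. Relative error (π(x) − x/ln(x)) / π(x) ≈ 11.87%; the approximation is known to undercount slightly (Li(x) is a better estimate).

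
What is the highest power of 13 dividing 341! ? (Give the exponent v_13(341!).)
v_13(341!) = 28

Legendre's formula: v_p(n!) = Σ_{k ≥ 1} ⌊n / p^k⌋. For p = 13, n = 341, the terms are:
  ⌊341/13^1⌋ = ⌊341/13⌋ = 26
  ⌊341/13^2⌋ = ⌊341/169⌋ = 2
(the next term ⌊341/13^3⌋ = 0, terminating the sum). Summing: v_13(341!) = 26 + 2 = 28.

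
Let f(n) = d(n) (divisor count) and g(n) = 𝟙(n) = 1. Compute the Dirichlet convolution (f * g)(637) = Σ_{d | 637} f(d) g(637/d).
(d * 𝟙)(637) = 18

Divisors of 637: [1, 7, 13, 49, 91, 637]. For each d | 637:
  d = 1: d(1) · 𝟙(637/1) = 1 · 1 = 1
  d = 7: d(7) · 𝟙(637/7) = 2 · 1 = 2
  d = 13: d(13) · 𝟙(637/13) = 2 · 1 = 2
  d = 49: d(49) · 𝟙(637/49) = 3 · 1 = 3
  d = 91: d(91) · 𝟙(637/91) = 4 · 1 = 4
  d = 637: d(637) · 𝟙(637/637) = 6 · 1 = 6
Summing: (d * 𝟙)(637) = 1 + 2 + 2 + 3 + 4 + 6 = 18.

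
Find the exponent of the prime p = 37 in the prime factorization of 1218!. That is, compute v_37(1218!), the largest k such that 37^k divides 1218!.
v_37(1218!) = 32

Legendre's formula: v_p(n!) = Σ_{k ≥ 1} ⌊n / p^k⌋. For p = 37, n = 1218, the terms are:
  ⌊1218/37^1⌋ = ⌊1218/37⌋ = 32
(the next term ⌊1218/37^2⌋ = 0, terminating the sum). Summing: v_37(1218!) = 32 = 32.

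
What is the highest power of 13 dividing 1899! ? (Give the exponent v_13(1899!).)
v_13(1899!) = 157

Legendre's formula: v_p(n!) = Σ_{k ≥ 1} ⌊n / p^k⌋. For p = 13, n = 1899, the terms are:
  ⌊1899/13^1⌋ = ⌊1899/13⌋ = 146
  ⌊1899/13^2⌋ = ⌊1899/169⌋ = 11
(the next term ⌊1899/13^3⌋ = 0, terminating the sum). Summing: v_13(1899!) = 146 + 11 = 157.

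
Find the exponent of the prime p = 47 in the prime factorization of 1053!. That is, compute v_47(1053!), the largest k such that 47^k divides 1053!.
v_47(1053!) = 22

Legendre's formula: v_p(n!) = Σ_{k ≥ 1} ⌊n / p^k⌋. For p = 47, n = 1053, the terms are:
  ⌊1053/47^1⌋ = ⌊1053/47⌋ = 22
(the next term ⌊1053/47^2⌋ = 0, terminating the sum). Summing: v_47(1053!) = 22 = 22.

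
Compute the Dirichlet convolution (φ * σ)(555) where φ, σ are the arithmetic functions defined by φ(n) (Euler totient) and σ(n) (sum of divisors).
(φ * σ)(555) = 4440

Divisors of 555: [1, 3, 5, 15, 37, 111, 185, 555]. For each d | 555:
  d = 1: φ(1) · σ(555/1) = 1 · 912 = 912
  d = 3: φ(3) · σ(555/3) = 2 · 228 = 456
  d = 5: φ(5) · σ(555/5) = 4 · 152 = 608
  d = 15: φ(15) · σ(555/15) = 8 · 38 = 304
  d = 37: φ(37) · σ(555/37) = 36 · 24 = 864
  d = 111: φ(111) · σ(555/111) = 72 · 6 = 432
  d = 185: φ(185) · σ(555/185) = 144 · 4 = 576
  d = 555: φ(555) · σ(555/555) = 288 · 1 = 288
Summing: (φ * σ)(555) = 912 + 456 + 608 + 304 + 864 + 432 + 576 + 288 = 4440.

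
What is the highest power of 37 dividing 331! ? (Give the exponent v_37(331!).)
v_37(331!) = 8

Legendre's formula: v_p(n!) = Σ_{k ≥ 1} ⌊n / p^k⌋. For p = 37, n = 331, the terms are:
  ⌊331/37^1⌋ = ⌊331/37⌋ = 8
(the next term ⌊331/37^2⌋ = 0, terminating the sum). Summing: v_37(331!) = 8 = 8.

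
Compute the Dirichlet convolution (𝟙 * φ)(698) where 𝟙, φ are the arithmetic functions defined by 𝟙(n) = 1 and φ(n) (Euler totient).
(𝟙 * φ)(698) = 698

Divisors of 698: [1, 2, 349, 698]. For each d | 698:
  d = 1: 𝟙(1) · φ(698/1) = 1 · 348 = 348
  d = 2: 𝟙(2) · φ(698/2) = 1 · 348 = 348
  d = 349: 𝟙(349) · φ(698/349) = 1 · 1 = 1
  d = 698: 𝟙(698) · φ(698/698) = 1 · 1 = 1
Summing: (𝟙 * φ)(698) = 348 + 348 + 1 + 1 = 698.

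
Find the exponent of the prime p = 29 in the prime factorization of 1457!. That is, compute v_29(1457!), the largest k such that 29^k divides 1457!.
v_29(1457!) = 51

Legendre's formula: v_p(n!) = Σ_{k ≥ 1} ⌊n / p^k⌋. For p = 29, n = 1457, the terms are:
  ⌊1457/29^1⌋ = ⌊1457/29⌋ = 50
  ⌊1457/29^2⌋ = ⌊1457/841⌋ = 1
(the next term ⌊1457/29^3⌋ = 0, terminating the sum). Summing: v_29(1457!) = 50 + 1 = 51.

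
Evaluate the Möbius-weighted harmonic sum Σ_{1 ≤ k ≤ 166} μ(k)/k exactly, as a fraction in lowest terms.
Σ μ(k)/k = 37147735201867736136071528218126880862180532757536149798011737/2883076109987975829511815017668067153282692007803033159928034405

Values of μ(k) for 1 ≤ k ≤ 166: μ(1) = 1, μ(2) = -1, μ(3) = -1, μ(5) = -1, μ(6) = 1, μ(7) = -1, μ(10) = 1, μ(11) = -1, μ(13) = -1, μ(14) = 1, μ(15) = 1, μ(17) = -1, μ(19) = -1, μ(21) = 1, μ(22) = 1, μ(23) = -1, μ(26) = 1, μ(29) = -1, μ(30) = -1, μ(31) = -1, μ(33) = 1, μ(34) = 1, μ(35) = 1, μ(37) = -1, μ(38) = 1, μ(39) = 1, μ(41) = -1, μ(42) = -1, μ(43) = -1, μ(46) = 1, μ(47) = -1, μ(51) = 1, μ(53) = -1, μ(55) = 1, μ(57) = 1, μ(58) = 1, μ(59) = -1, μ(61) = -1, μ(62) = 1, μ(65) = 1, μ(66) = -1, μ(67) = -1, μ(69) = 1, μ(70) = -1, μ(71) = -1, μ(73) = -1, μ(74) = 1, μ(77) = 1, μ(78) = -1, μ(79) = -1, μ(82) = 1, μ(83) = -1, μ(85) = 1, μ(86) = 1, μ(87) = 1, μ(89) = -1, μ(91) = 1, μ(93) = 1, μ(94) = 1, μ(95) = 1, μ(97) = -1, μ(101) = -1, μ(102) = -1, μ(103) = -1, μ(105) = -1, μ(106) = 1, μ(107) = -1, μ(109) = -1, μ(110) = -1, μ(111) = 1, μ(113) = -1, μ(114) = -1, μ(115) = 1, μ(118) = 1, μ(119) = 1, μ(122) = 1, μ(123) = 1, μ(127) = -1, μ(129) = 1, μ(130) = -1, μ(131) = -1, μ(133) = 1, μ(134) = 1, μ(137) = -1, μ(138) = -1, μ(139) = -1, μ(141) = 1, μ(142) = 1, μ(143) = 1, μ(145) = 1, μ(146) = 1, μ(149) = -1, μ(151) = -1, μ(154) = -1, μ(155) = 1, μ(157) = -1, μ(158) = 1, μ(159) = 1, μ(161) = 1, μ(163) = -1, μ(165) = -1, μ(166) = 1, with μ = 0 on non-squarefree integers. Summing μ(k)/k for k where μ(k) ≠ 0 gives 37147735201867736136071528218126880862180532757536149798011737/2883076109987975829511815017668067153282692007803033159928034405 ≈ 0.0129. (PNT ⟺ this sum → 0 as n → ∞.)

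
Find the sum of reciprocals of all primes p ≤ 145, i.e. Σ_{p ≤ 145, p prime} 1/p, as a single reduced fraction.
Σ 1/p = 18825509850919239131453102166593625244431364344421618363/10014646650599190067509233131649940057366334653200433090

π(145) = 34, so the primes ≤ 145 are [2, 3, 5, 7, 11, 13, 17, 19, 23, 29, 31, 37, 41, 43, 47, 53, 59, 61, 67, 71, 73, 79, 83, 89, 97, 101, 103, 107, 109, 113, 127, 131, 137, 139]. Summing 1/p over these primes: 18825509850919239131453102166593625244431364344421618363/10014646650599190067509233131649940057366334653200433090 ≈ 1.8798. Mertens estimate ln ln(145) + 0.2615 ≈ 1.8663.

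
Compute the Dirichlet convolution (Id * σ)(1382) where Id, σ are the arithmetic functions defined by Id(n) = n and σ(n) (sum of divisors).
(Id * σ)(1382) = 6915

Divisors of 1382: [1, 2, 691, 1382]. For each d | 1382:
  d = 1: Id(1) · σ(1382/1) = 1 · 2076 = 2076
  d = 2: Id(2) · σ(1382/2) = 2 · 692 = 1384
  d = 691: Id(691) · σ(1382/691) = 691 · 3 = 2073
  d = 1382: Id(1382) · σ(1382/1382) = 1382 · 1 = 1382
Summing: (Id * σ)(1382) = 2076 + 1384 + 2073 + 1382 = 6915.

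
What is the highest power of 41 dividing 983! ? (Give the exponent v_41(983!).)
v_41(983!) = 23

Legendre's formula: v_p(n!) = Σ_{k ≥ 1} ⌊n / p^k⌋. For p = 41, n = 983, the terms are:
  ⌊983/41^1⌋ = ⌊983/41⌋ = 23
(the next term ⌊983/41^2⌋ = 0, terminating the sum). Summing: v_41(983!) = 23 = 23.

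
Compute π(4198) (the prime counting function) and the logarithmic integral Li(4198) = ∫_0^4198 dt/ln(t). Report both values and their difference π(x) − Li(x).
π(4198) = 574;  Li(4198) ≈ 589.17;  π(x) − Li(x) ≈ -15.17.

Direct count of primes ≤ 4198 gives π(4198) = 574. Numerical evaluation of the logarithmic integral gives Li(4198) ≈ 589.17. The difference π(x) − Li(x) ≈ -15.17 is typically negative for small/moderate x (Li(x) overestimates), though Littlewood's theorem shows this sign changes infinitely often.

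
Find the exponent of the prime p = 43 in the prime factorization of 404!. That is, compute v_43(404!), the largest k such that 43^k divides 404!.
v_43(404!) = 9

Legendre's formula: v_p(n!) = Σ_{k ≥ 1} ⌊n / p^k⌋. For p = 43, n = 404, the terms are:
  ⌊404/43^1⌋ = ⌊404/43⌋ = 9
(the next term ⌊404/43^2⌋ = 0, terminating the sum). Summing: v_43(404!) = 9 = 9.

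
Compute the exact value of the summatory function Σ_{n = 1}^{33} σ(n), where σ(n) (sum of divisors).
Σ_{n ≤ 33} σ(n) = 905

Compute σ(n) for each 1 ≤ n ≤ 33: σ(1) = 1, σ(2) = 3, σ(3) = 4, σ(4) = 7, σ(5) = 6, σ(6) = 12, σ(7) = 8, σ(8) = 15, σ(9) = 13, σ(10) = 18, σ(11) = 12, σ(12) = 28, σ(13) = 14, σ(14) = 24, σ(15) = 24, σ(16) = 31, σ(17) = 18, σ(18) = 39, σ(19) = 20, σ(20) = 42, σ(21) = 32, σ(22) = 36, σ(23) = 24, σ(24) = 60, σ(25) = 31, σ(26) = 42, σ(27) = 40, σ(28) = 56, σ(29) = 30, σ(30) = 72, σ(31) = 32, σ(32) = 63, σ(33) = 48. Summing all 33 values: 905. (Average order: Σ_{n ≤ x} σ(n) ~ (π²/12) x². For x = 33, (π²/12)·33² ≈ 895.67.)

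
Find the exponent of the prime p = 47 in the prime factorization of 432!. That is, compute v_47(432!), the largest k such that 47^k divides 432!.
v_47(432!) = 9

Legendre's formula: v_p(n!) = Σ_{k ≥ 1} ⌊n / p^k⌋. For p = 47, n = 432, the terms are:
  ⌊432/47^1⌋ = ⌊432/47⌋ = 9
(the next term ⌊432/47^2⌋ = 0, terminating the sum). Summing: v_47(432!) = 9 = 9.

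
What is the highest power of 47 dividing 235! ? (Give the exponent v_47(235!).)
v_47(235!) = 5

Legendre's formula: v_p(n!) = Σ_{k ≥ 1} ⌊n / p^k⌋. For p = 47, n = 235, the terms are:
  ⌊235/47^1⌋ = ⌊235/47⌋ = 5
(the next term ⌊235/47^2⌋ = 0, terminating the sum). Summing: v_47(235!) = 5 = 5.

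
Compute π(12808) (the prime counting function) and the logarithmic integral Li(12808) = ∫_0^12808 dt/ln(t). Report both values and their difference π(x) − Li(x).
π(12808) = 1526;  Li(12808) ≈ 1546.82;  π(x) − Li(x) ≈ -20.82.

Direct count of primes ≤ 12808 gives π(12808) = 1526. Numerical evaluation of the logarithmic integral gives Li(12808) ≈ 1546.82. The difference π(x) − Li(x) ≈ -20.82 is typically negative for small/moderate x (Li(x) overestimates), though Littlewood's theorem shows this sign changes infinitely often.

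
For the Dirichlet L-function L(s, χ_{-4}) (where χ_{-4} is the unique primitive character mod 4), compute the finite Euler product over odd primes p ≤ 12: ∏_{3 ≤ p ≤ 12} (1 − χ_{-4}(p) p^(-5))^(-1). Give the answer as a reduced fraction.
∏ = 5662435865625/5684292116992

The odd primes p ≤ 12 are [3, 5, 7, 11]. For each, χ(p) = 1 if p ≡ 1 mod 4, χ(p) = −1 if p ≡ 3 mod 4. Taking (1 − χ(p)/p^5)^(-1) = p^5/(p^5 − χ(p)): (1 − (-1)/3^5)^(-1) · (1 − (1)/5^5)^(-1) · (1 − (-1)/7^5)^(-1) · (1 − (-1)/11^5)^(-1) = 5662435865625/5684292116992.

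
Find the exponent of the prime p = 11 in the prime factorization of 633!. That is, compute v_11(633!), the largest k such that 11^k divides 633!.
v_11(633!) = 62

Legendre's formula: v_p(n!) = Σ_{k ≥ 1} ⌊n / p^k⌋. For p = 11, n = 633, the terms are:
  ⌊633/11^1⌋ = ⌊633/11⌋ = 57
  ⌊633/11^2⌋ = ⌊633/121⌋ = 5
(the next term ⌊633/11^3⌋ = 0, terminating the sum). Summing: v_11(633!) = 57 + 5 = 62.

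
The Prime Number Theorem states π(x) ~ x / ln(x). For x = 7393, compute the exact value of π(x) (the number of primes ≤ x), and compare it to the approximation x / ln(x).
π(7393) = 939;  x/ln(x) ≈ 829.90;  relative error ≈ 11.62%.

Directly count primes up to 7393: π(7393) = 939. The PNT approximation gives 7393/ln(7393) ≈ 7393/8.90829 ≈ 829.90. Relative error (π(x) − x/ln(x)) / π(x) ≈ 11.62%; the approximation is known to undercount slightly (Li(x) is a better estimate).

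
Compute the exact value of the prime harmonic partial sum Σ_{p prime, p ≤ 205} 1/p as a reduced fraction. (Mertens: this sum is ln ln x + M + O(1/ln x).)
Σ 1/p = 15202313841027497739047080375538859939135227730139536997746371469607707132833646367/7799922041683461553249199106329813876687996789903550945093032474868511536164700810

π(205) = 46, so the primes ≤ 205 are [2, 3, 5, 7, 11, 13, 17, 19, 23, 29, 31, 37, 41, 43, 47, 53, 59, 61, 67, 71, 73, 79, 83, 89, 97, 101, 103, 107, 109, 113, 127, 131, 137, 139, 149, 151, 157, 163, 167, 173, 179, 181, 191, 193, 197, 199]. Summing 1/p over these primes: 15202313841027497739047080375538859939135227730139536997746371469607707132833646367/7799922041683461553249199106329813876687996789903550945093032474868511536164700810 ≈ 1.9490. Mertens estimate ln ln(205) + 0.2615 ≈ 1.9335.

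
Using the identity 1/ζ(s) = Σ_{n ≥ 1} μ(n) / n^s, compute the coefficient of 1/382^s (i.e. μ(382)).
μ(382) = 1

Factor n = 382 = 2 · 191. μ(n) = 0 if any exponent ≥ 2 (not squarefree); otherwise μ(n) = (−1)^{ω(n)} where ω(n) is the number of distinct prime factors. Applying: μ(382) = 1.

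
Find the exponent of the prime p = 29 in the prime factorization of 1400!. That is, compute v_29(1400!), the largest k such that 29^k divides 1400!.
v_29(1400!) = 49

Legendre's formula: v_p(n!) = Σ_{k ≥ 1} ⌊n / p^k⌋. For p = 29, n = 1400, the terms are:
  ⌊1400/29^1⌋ = ⌊1400/29⌋ = 48
  ⌊1400/29^2⌋ = ⌊1400/841⌋ = 1
(the next term ⌊1400/29^3⌋ = 0, terminating the sum). Summing: v_29(1400!) = 48 + 1 = 49.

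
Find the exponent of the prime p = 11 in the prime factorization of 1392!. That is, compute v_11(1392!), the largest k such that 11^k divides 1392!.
v_11(1392!) = 138

Legendre's formula: v_p(n!) = Σ_{k ≥ 1} ⌊n / p^k⌋. For p = 11, n = 1392, the terms are:
  ⌊1392/11^1⌋ = ⌊1392/11⌋ = 126
  ⌊1392/11^2⌋ = ⌊1392/121⌋ = 11
  ⌊1392/11^3⌋ = ⌊1392/1331⌋ = 1
(the next term ⌊1392/11^4⌋ = 0, terminating the sum). Summing: v_11(1392!) = 126 + 11 + 1 = 138.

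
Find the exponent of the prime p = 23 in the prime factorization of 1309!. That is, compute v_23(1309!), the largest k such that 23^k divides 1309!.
v_23(1309!) = 58

Legendre's formula: v_p(n!) = Σ_{k ≥ 1} ⌊n / p^k⌋. For p = 23, n = 1309, the terms are:
  ⌊1309/23^1⌋ = ⌊1309/23⌋ = 56
  ⌊1309/23^2⌋ = ⌊1309/529⌋ = 2
(the next term ⌊1309/23^3⌋ = 0, terminating the sum). Summing: v_23(1309!) = 56 + 2 = 58.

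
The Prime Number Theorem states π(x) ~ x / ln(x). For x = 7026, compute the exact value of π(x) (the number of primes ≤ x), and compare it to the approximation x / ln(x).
π(7026) = 903;  x/ln(x) ≈ 793.24;  relative error ≈ 12.16%.

Directly count primes up to 7026: π(7026) = 903. The PNT approximation gives 7026/ln(7026) ≈ 7026/8.85737 ≈ 793.24. Relative error (π(x) − x/ln(x)) / π(x) ≈ 12.16%; the approximation is known to undercount slightly (Li(x) is a better estimate).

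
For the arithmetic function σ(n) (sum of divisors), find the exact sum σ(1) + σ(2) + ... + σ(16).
Σ_{n ≤ 16} σ(n) = 220

Compute σ(n) for each 1 ≤ n ≤ 16: σ(1) = 1, σ(2) = 3, σ(3) = 4, σ(4) = 7, σ(5) = 6, σ(6) = 12, σ(7) = 8, σ(8) = 15, σ(9) = 13, σ(10) = 18, σ(11) = 12, σ(12) = 28, σ(13) = 14, σ(14) = 24, σ(15) = 24, σ(16) = 31. Summing all 16 values: 220. (Average order: Σ_{n ≤ x} σ(n) ~ (π²/12) x². For x = 16, (π²/12)·16² ≈ 210.55.)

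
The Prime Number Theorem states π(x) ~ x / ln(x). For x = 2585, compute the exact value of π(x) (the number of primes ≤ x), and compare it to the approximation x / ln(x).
π(2585) = 376;  x/ln(x) ≈ 328.99;  relative error ≈ 12.50%.

Directly count primes up to 2585: π(2585) = 376. The PNT approximation gives 2585/ln(2585) ≈ 2585/7.85748 ≈ 328.99. Relative error (π(x) − x/ln(x)) / π(x) ≈ 12.50%; the approximation is known to undercount slightly (Li(x) is a better estimate).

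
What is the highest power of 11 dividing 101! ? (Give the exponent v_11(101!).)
v_11(101!) = 9

Legendre's formula: v_p(n!) = Σ_{k ≥ 1} ⌊n / p^k⌋. For p = 11, n = 101, the terms are:
  ⌊101/11^1⌋ = ⌊101/11⌋ = 9
(the next term ⌊101/11^2⌋ = 0, terminating the sum). Summing: v_11(101!) = 9 = 9.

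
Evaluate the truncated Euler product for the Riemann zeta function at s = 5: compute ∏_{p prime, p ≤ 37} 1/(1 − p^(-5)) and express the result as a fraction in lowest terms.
∏ = 132487865367718741281556988782580603348847966827605/127769623698019954360176628845208514576475652988928

The primes p ≤ 37 are [2, 3, 5, 7, 11, 13, 17, 19, 23, 29, 31, 37]. For each prime, (1 − 1/p^5)^(-1) = p^5 / (p^5 − 1). The product is (1 − 1/2^5)^(-1), (1 − 1/3^5)^(-1), (1 − 1/5^5)^(-1), (1 − 1/7^5)^(-1), (1 − 1/11^5)^(-1), (1 − 1/13^5)^(-1), (1 − 1/17^5)^(-1), (1 − 1/19^5)^(-1), (1 − 1/23^5)^(-1), (1 − 1/29^5)^(-1), (1 − 1/31^5)^(-1), (1 − 1/37^5)^(-1) = ∏ p^5 / (p^5 − 1) = 132487865367718741281556988782580603348847966827605/127769623698019954360176628845208514576475652988928.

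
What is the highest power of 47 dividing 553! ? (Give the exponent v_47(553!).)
v_47(553!) = 11

Legendre's formula: v_p(n!) = Σ_{k ≥ 1} ⌊n / p^k⌋. For p = 47, n = 553, the terms are:
  ⌊553/47^1⌋ = ⌊553/47⌋ = 11
(the next term ⌊553/47^2⌋ = 0, terminating the sum). Summing: v_47(553!) = 11 = 11.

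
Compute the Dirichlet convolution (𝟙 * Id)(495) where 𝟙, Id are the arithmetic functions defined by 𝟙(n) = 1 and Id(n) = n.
(𝟙 * Id)(495) = 936

Divisors of 495: [1, 3, 5, 9, 11, 15, 33, 45, 55, 99, 165, 495]. For each d | 495:
  d = 1: 𝟙(1) · Id(495/1) = 1 · 495 = 495
  d = 3: 𝟙(3) · Id(495/3) = 1 · 165 = 165
  d = 5: 𝟙(5) · Id(495/5) = 1 · 99 = 99
  d = 9: 𝟙(9) · Id(495/9) = 1 · 55 = 55
  d = 11: 𝟙(11) · Id(495/11) = 1 · 45 = 45
  d = 15: 𝟙(15) · Id(495/15) = 1 · 33 = 33
  d = 33: 𝟙(33) · Id(495/33) = 1 · 15 = 15
  d = 45: 𝟙(45) · Id(495/45) = 1 · 11 = 11
  d = 55: 𝟙(55) · Id(495/55) = 1 · 9 = 9
  d = 99: 𝟙(99) · Id(495/99) = 1 · 5 = 5
  d = 165: 𝟙(165) · Id(495/165) = 1 · 3 = 3
  d = 495: 𝟙(495) · Id(495/495) = 1 · 1 = 1
Summing: (𝟙 * Id)(495) = 495 + 165 + 99 + 55 + 45 + 33 + 15 + 11 + 9 + 5 + 3 + 1 = 936.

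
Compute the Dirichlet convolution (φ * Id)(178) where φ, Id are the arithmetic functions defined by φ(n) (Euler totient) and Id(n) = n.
(φ * Id)(178) = 531

Divisors of 178: [1, 2, 89, 178]. For each d | 178:
  d = 1: φ(1) · Id(178/1) = 1 · 178 = 178
  d = 2: φ(2) · Id(178/2) = 1 · 89 = 89
  d = 89: φ(89) · Id(178/89) = 88 · 2 = 176
  d = 178: φ(178) · Id(178/178) = 88 · 1 = 88
Summing: (φ * Id)(178) = 178 + 89 + 176 + 88 = 531.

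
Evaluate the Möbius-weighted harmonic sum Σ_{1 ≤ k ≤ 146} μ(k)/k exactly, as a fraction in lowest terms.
Σ μ(k)/k = 66670440746206079837278951558338834430808994180477323/3338215550199730022503077710549980019122111551066811030

Values of μ(k) for 1 ≤ k ≤ 146: μ(1) = 1, μ(2) = -1, μ(3) = -1, μ(5) = -1, μ(6) = 1, μ(7) = -1, μ(10) = 1, μ(11) = -1, μ(13) = -1, μ(14) = 1, μ(15) = 1, μ(17) = -1, μ(19) = -1, μ(21) = 1, μ(22) = 1, μ(23) = -1, μ(26) = 1, μ(29) = -1, μ(30) = -1, μ(31) = -1, μ(33) = 1, μ(34) = 1, μ(35) = 1, μ(37) = -1, μ(38) = 1, μ(39) = 1, μ(41) = -1, μ(42) = -1, μ(43) = -1, μ(46) = 1, μ(47) = -1, μ(51) = 1, μ(53) = -1, μ(55) = 1, μ(57) = 1, μ(58) = 1, μ(59) = -1, μ(61) = -1, μ(62) = 1, μ(65) = 1, μ(66) = -1, μ(67) = -1, μ(69) = 1, μ(70) = -1, μ(71) = -1, μ(73) = -1, μ(74) = 1, μ(77) = 1, μ(78) = -1, μ(79) = -1, μ(82) = 1, μ(83) = -1, μ(85) = 1, μ(86) = 1, μ(87) = 1, μ(89) = -1, μ(91) = 1, μ(93) = 1, μ(94) = 1, μ(95) = 1, μ(97) = -1, μ(101) = -1, μ(102) = -1, μ(103) = -1, μ(105) = -1, μ(106) = 1, μ(107) = -1, μ(109) = -1, μ(110) = -1, μ(111) = 1, μ(113) = -1, μ(114) = -1, μ(115) = 1, μ(118) = 1, μ(119) = 1, μ(122) = 1, μ(123) = 1, μ(127) = -1, μ(129) = 1, μ(130) = -1, μ(131) = -1, μ(133) = 1, μ(134) = 1, μ(137) = -1, μ(138) = -1, μ(139) = -1, μ(141) = 1, μ(142) = 1, μ(143) = 1, μ(145) = 1, μ(146) = 1, with μ = 0 on non-squarefree integers. Summing μ(k)/k for k where μ(k) ≠ 0 gives 66670440746206079837278951558338834430808994180477323/3338215550199730022503077710549980019122111551066811030 ≈ 0.0200. (PNT ⟺ this sum → 0 as n → ∞.)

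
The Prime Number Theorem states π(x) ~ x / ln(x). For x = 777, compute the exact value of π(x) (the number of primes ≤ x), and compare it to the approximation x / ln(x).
π(777) = 137;  x/ln(x) ≈ 116.75;  relative error ≈ 14.78%.

Directly count primes up to 777: π(777) = 137. The PNT approximation gives 777/ln(777) ≈ 777/6.65544 ≈ 116.75. Relative error (π(x) − x/ln(x)) / π(x) ≈ 14.78%; the approximation is known to undercount slightly (Li(x) is a better estimate).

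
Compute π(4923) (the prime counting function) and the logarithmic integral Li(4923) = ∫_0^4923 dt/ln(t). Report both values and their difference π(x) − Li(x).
π(4923) = 657;  Li(4923) ≈ 675.23;  π(x) − Li(x) ≈ -18.23.

Direct count of primes ≤ 4923 gives π(4923) = 657. Numerical evaluation of the logarithmic integral gives Li(4923) ≈ 675.23. The difference π(x) − Li(x) ≈ -18.23 is typically negative for small/moderate x (Li(x) overestimates), though Littlewood's theorem shows this sign changes infinitely often.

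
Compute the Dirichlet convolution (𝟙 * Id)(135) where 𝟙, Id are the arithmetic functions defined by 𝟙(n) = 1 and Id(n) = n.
(𝟙 * Id)(135) = 240

Divisors of 135: [1, 3, 5, 9, 15, 27, 45, 135]. For each d | 135:
  d = 1: 𝟙(1) · Id(135/1) = 1 · 135 = 135
  d = 3: 𝟙(3) · Id(135/3) = 1 · 45 = 45
  d = 5: 𝟙(5) · Id(135/5) = 1 · 27 = 27
  d = 9: 𝟙(9) · Id(135/9) = 1 · 15 = 15
  d = 15: 𝟙(15) · Id(135/15) = 1 · 9 = 9
  d = 27: 𝟙(27) · Id(135/27) = 1 · 5 = 5
  d = 45: 𝟙(45) · Id(135/45) = 1 · 3 = 3
  d = 135: 𝟙(135) · Id(135/135) = 1 · 1 = 1
Summing: (𝟙 * Id)(135) = 135 + 45 + 27 + 15 + 9 + 5 + 3 + 1 = 240.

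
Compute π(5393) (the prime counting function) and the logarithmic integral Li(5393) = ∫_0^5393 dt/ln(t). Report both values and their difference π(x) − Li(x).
π(5393) = 711;  Li(5393) ≈ 730.22;  π(x) − Li(x) ≈ -19.22.

Direct count of primes ≤ 5393 gives π(5393) = 711. Numerical evaluation of the logarithmic integral gives Li(5393) ≈ 730.22. The difference π(x) − Li(x) ≈ -19.22 is typically negative for small/moderate x (Li(x) overestimates), though Littlewood's theorem shows this sign changes infinitely often.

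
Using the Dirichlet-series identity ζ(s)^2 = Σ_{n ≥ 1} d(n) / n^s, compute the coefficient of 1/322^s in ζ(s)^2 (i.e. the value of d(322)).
d(322) = 8

ζ(s)^2 = (Σ 1/m^s)(Σ 1/k^s). The coefficient of 1/n^s in the product is the number of ordered pairs (m, k) with mk = n, which equals d(n). For n = 322, divisors are [1, 2, 7, 14, 23, 46, 161, 322], so d(322) = 8.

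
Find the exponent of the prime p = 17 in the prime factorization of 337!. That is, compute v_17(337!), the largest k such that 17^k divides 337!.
v_17(337!) = 20

Legendre's formula: v_p(n!) = Σ_{k ≥ 1} ⌊n / p^k⌋. For p = 17, n = 337, the terms are:
  ⌊337/17^1⌋ = ⌊337/17⌋ = 19
  ⌊337/17^2⌋ = ⌊337/289⌋ = 1
(the next term ⌊337/17^3⌋ = 0, terminating the sum). Summing: v_17(337!) = 19 + 1 = 20.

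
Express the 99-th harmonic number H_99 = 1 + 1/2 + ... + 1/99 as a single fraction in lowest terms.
H_99 = 360968703235711654233892612988250163157207/69720375229712477164533808935312303556800

Direct summation: H_99 = 1 + 1/2 + ... + 1/99. The least common denominator is lcm(1, ..., 99) = 69720375229712477164533808935312303556800; over this denominator the numerator is 69720375229712477164533808935312303556800 + 34860187614856238582266904467656151778400 + 23240125076570825721511269645104101185600 + 17430093807428119291133452233828075889200 + 13944075045942495432906761787062460711360 + 11620062538285412860755634822552050592800 + 9960053604244639594933401276473186222400 + 8715046903714059645566726116914037944600 + 7746708358856941907170423215034700395200 + 6972037522971247716453380893531230355680 + 6338215929973861560412164448664754868800 + 5810031269142706430377817411276025296400 + 5363105786900959781887216071947100273600 + 4980026802122319797466700638236593111200 + 4648025015314165144302253929020820237120 + 4357523451857029822783363058457018972300 + 4101198542924263362619635819724253150400 + 3873354179428470953585211607517350197600 + 3669493433142761956028095207121700187200 + 3486018761485623858226690446765615177840 + 3320017868081546531644467092157728740800 + 3169107964986930780206082224332377434400 + 3031320662161412050631904736317926241600 + 2905015634571353215188908705638012648200 + 2788815009188499086581352357412492142272 + 2681552893450479890943608035973550136800 + 2582236119618980635723474405011566798400 + 2490013401061159898733350319118296555600 + 2404150869990085419466683066734907019200 + 2324012507657082572151126964510410118560 + 2249044362248789585952703514042332372800 + 2178761725928514911391681529228509486150 + 2112738643324620520137388149554918289600 + 2050599271462131681309817909862126575200 + 1992010720848927918986680255294637244480 + 1936677089714235476792605803758675098800 + 1884334465667904788230643484738170366400 + 1834746716571380978014047603560850093600 + 1787701928966986593962405357315700091200 + 1743009380742811929113345223382807588920 + 1700496956822255540598385583788104964800 + 1660008934040773265822233546078864370400 + 1621404075109592492198460672914239617600 + 1584553982493465390103041112166188717200 + 1549341671771388381434084643006940079040 + 1515660331080706025315952368158963120800 + 1483412238930052705628378913517283054400 + 1452507817285676607594454352819006324100 + 1422864800606377084990485896639026603200 + 1394407504594249543290676178706246071136 + 1367066180974754454206545273241417716800 + 1340776446725239945471804017986775068400 + 1315478777919103342727052998779477425600 + 1291118059809490317861737202505783399200 + 1267643185994772312082432889732950973760 + 1245006700530579949366675159559148277800 + 1223164477714253985342698402373900062400 + 1202075434995042709733341533367453509600 + 1181701275079872494314132354835801755200 + 1162006253828541286075563482255205059280 + 1142956970978893068271046048119873828800 + 1124522181124394792976351757021166186400 + 1106672622693848843881489030719242913600 + 1089380862964257455695840764614254743075 + 1072621157380191956377443214389420054720 + 1056369321662310260068694074777459144800 + 1040602615368842942754235954258392590400 + 1025299635731065840654908954931063287600 + 1010440220720470683543968245439308747200 + 996005360424463959493340127647318622240 + 981977115911443340345546604722708500800 + 968338544857117738396302901879337549400 + 955073633283732563897723410072771281600 + 942167232833952394115321742369085183200 + 929605003062833028860450785804164047424 + 917373358285690489007023801780425046800 + 905459418567694508630309206952107838400 + 893850964483493296981202678657850045600 + 882536395312816166639668467535598779200 + 871504690371405964556672611691403794460 + 860745373206326878574491468337188932800 + 850248478411127770299192791894052482400 + 840004520839909363428118179943521729600 + 830004467020386632911116773039432185200 + 820239708584852672523927163944850630080 + 810702037554796246099230336457119808800 + 801383623330028473155561022244969006400 + 792276991246732695051520556083094358600 + 783375002581039069264424819497891051200 + 774670835885694190717042321503470039520 + 766157969557279968841030867421014324800 + 757830165540353012657976184079481560400 + 749681454082929861984234504680777457600 + 741706119465026352814189456758641527200 + 733898686628552391205619041424340037440 + 726253908642838303797227176409503162050 + 718766754945489455304472257065075294400 + 711432400303188542495242948319513301600 + 704246214441540173379129383184972763200 = 360968703235711654233892612988250163157207, so H_99 = 360968703235711654233892612988250163157207/69720375229712477164533808935312303556800 (already in lowest terms) ≈ 5.17738. (The PNT-adjacent estimate ln(99) + γ ≈ 5.17234 matches within O(1/n).)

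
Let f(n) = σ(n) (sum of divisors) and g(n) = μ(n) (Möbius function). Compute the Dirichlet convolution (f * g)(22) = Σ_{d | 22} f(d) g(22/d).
(σ * μ)(22) = 22

Divisors of 22: [1, 2, 11, 22]. For each d | 22:
  d = 1: σ(1) · μ(22/1) = 1 · 1 = 1
  d = 2: σ(2) · μ(22/2) = 3 · -1 = -3
  d = 11: σ(11) · μ(22/11) = 12 · -1 = -12
  d = 22: σ(22) · μ(22/22) = 36 · 1 = 36
Summing: (σ * μ)(22) = 1 + -3 + -12 + 36 = 22.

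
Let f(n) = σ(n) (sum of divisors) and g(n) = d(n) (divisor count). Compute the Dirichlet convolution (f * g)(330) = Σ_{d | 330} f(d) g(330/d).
(σ * d)(330) = 3360

Divisors of 330: [1, 2, 3, 5, 6, 10, 11, 15, 22, 30, 33, 55, 66, 110, 165, 330]. For each d | 330:
  d = 1: σ(1) · d(330/1) = 1 · 16 = 16
  d = 2: σ(2) · d(330/2) = 3 · 8 = 24
  d = 3: σ(3) · d(330/3) = 4 · 8 = 32
  d = 5: σ(5) · d(330/5) = 6 · 8 = 48
  d = 6: σ(6) · d(330/6) = 12 · 4 = 48
  d = 10: σ(10) · d(330/10) = 18 · 4 = 72
  d = 11: σ(11) · d(330/11) = 12 · 8 = 96
  d = 15: σ(15) · d(330/15) = 24 · 4 = 96
  d = 22: σ(22) · d(330/22) = 36 · 4 = 144
  d = 30: σ(30) · d(330/30) = 72 · 2 = 144
  d = 33: σ(33) · d(330/33) = 48 · 4 = 192
  d = 55: σ(55) · d(330/55) = 72 · 4 = 288
  d = 66: σ(66) · d(330/66) = 144 · 2 = 288
  d = 110: σ(110) · d(330/110) = 216 · 2 = 432
  d = 165: σ(165) · d(330/165) = 288 · 2 = 576
  d = 330: σ(330) · d(330/330) = 864 · 1 = 864
Summing: (σ * d)(330) = 16 + 24 + 32 + 48 + 48 + 72 + 96 + 96 + 144 + 144 + 192 + 288 + 288 + 432 + 576 + 864 = 3360.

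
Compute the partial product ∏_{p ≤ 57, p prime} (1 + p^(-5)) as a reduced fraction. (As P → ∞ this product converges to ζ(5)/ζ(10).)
∏ = 32347597211284988160480267437380591091977322089812731895007080802055947812864/31226639806314720763085693561071542877365250131832357293968847568717289128655

The primes p ≤ 57 are [2, 3, 5, 7, 11, 13, 17, 19, 23, 29, 31, 37, 41, 43, 47, 53]. For each, (1 + 1/p^5) = (p^5 + 1)/p^5. Multiplying these fractions over p ∈ [2, 3, 5, 7, 11, 13, 17, 19, 23, 29, 31, 37, 41, 43, 47, 53] gives 32347597211284988160480267437380591091977322089812731895007080802055947812864/31226639806314720763085693561071542877365250131832357293968847568717289128655. (In the limit P → ∞ this tends to ζ(5)/ζ(10).)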